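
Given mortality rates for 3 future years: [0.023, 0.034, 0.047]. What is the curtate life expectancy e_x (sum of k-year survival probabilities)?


e_x = sum_{k=1}^{n} k_p_x
k_p_x values:
  1_p_x = 0.977
  2_p_x = 0.943782
  3_p_x = 0.899424
e_x = 2.8202


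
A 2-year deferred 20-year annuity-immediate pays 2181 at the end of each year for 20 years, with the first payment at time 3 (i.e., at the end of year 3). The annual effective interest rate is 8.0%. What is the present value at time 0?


PV at time 2 of the 20-year annuity-immediate:
a_n = 2181 * (1-(1+0.08)^(-20))/0.08 = 21413.3795
Discount back 2 years to time 0:
PV = 21413.3795 * (1+0.08)^(-2)
= 21413.3795 * 0.857339
= 18358.5215


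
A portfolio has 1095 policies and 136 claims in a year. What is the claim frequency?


frequency = claims / policies
= 136 / 1095
= 0.1242


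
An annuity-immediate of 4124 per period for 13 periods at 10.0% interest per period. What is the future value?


FV = PMT * ((1+i)^n - 1) / i
= 4124 * ((1.1)^13 - 1) / 0.1
= 4124 * (3.452271 - 1) / 0.1
= 101131.6649


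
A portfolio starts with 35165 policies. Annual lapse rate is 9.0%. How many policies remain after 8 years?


remaining = initial * (1 - lapse)^years
= 35165 * (1 - 0.09)^8
= 35165 * 0.470253
= 16536.4301


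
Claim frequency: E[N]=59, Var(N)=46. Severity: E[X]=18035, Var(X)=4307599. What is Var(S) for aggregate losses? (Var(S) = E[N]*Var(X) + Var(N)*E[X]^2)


Var(S) = E[N]*Var(X) + Var(N)*E[X]^2
= 59*4307599 + 46*18035^2
= 254148341 + 14962016350
= 1.5216e+10


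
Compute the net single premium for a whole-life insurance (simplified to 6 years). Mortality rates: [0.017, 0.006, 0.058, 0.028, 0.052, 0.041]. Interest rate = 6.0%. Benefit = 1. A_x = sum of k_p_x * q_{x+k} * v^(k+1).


v = 0.943396
Year 0: k_p_x=1.0, q=0.017, term=0.016038
Year 1: k_p_x=0.983, q=0.006, term=0.005249
Year 2: k_p_x=0.977102, q=0.058, term=0.047583
Year 3: k_p_x=0.92043, q=0.028, term=0.020414
Year 4: k_p_x=0.894658, q=0.052, term=0.034764
Year 5: k_p_x=0.848136, q=0.041, term=0.024514
A_x = 0.1486


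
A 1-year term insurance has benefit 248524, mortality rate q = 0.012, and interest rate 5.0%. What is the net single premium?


NSP = benefit * q * v
v = 1/(1+i) = 0.952381
NSP = 248524 * 0.012 * 0.952381
= 2840.2743


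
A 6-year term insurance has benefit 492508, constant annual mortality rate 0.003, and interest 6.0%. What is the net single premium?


NSP = benefit * sum_{k=0}^{n-1} k_p_x * q * v^(k+1)
With constant q=0.003, v=0.943396
Sum = 0.014649
NSP = 492508 * 0.014649
= 7214.866


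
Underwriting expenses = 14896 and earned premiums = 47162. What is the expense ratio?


Expense ratio = expenses / premiums
= 14896 / 47162
= 0.3158


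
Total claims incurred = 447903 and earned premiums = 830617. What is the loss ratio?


Loss ratio = claims / premiums
= 447903 / 830617
= 0.5392


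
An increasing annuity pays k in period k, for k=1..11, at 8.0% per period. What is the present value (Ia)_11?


(Ia)_n = sum_{k=1}^{n} k * v^k, v = 1/(1+i)
v = 0.925926
Sum computed term by term:
(Ia)_11 = 37.4046


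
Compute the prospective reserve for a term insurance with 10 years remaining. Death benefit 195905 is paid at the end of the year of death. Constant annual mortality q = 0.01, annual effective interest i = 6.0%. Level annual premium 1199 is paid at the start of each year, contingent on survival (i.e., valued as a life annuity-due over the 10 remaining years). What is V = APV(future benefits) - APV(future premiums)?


v = 1/(1+i) = 0.943396
APV(future benefits) per unit = sum_{k=0}^{9} k_p_x * q * v^(k+1) = 0.070714
APV(future benefits) = 195905 * 0.070714 = 13853.2198
Life annuity-due factor ä_{x:10} = sum_{k=0}^{9} k_p_x * v^k = 7.495681
APV(future premiums) = 1199 * 7.495681 = 8987.321
V = 13853.2198 - 8987.321
= 4865.8988


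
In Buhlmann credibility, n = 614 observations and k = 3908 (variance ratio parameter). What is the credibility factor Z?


Z = n / (n + k)
= 614 / (614 + 3908)
= 614 / 4522
= 0.1358


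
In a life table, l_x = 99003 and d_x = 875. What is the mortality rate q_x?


q_x = d_x / l_x
= 875 / 99003
= 0.0088


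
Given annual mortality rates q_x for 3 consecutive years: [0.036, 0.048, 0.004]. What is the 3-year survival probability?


p_k = 1 - q_k for each year
Survival = product of (1 - q_k)
= 0.964 * 0.952 * 0.996
= 0.9141


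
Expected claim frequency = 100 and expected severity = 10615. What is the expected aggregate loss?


E[S] = E[N] * E[X]
= 100 * 10615
= 1.0615e+06


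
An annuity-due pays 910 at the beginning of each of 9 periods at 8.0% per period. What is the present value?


PV_due = PMT * (1-(1+i)^(-n))/i * (1+i)
PV_immediate = 5684.668
PV_due = 5684.668 * 1.08
= 6139.4414


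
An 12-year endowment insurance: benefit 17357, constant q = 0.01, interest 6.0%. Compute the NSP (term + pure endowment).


Term component = 1387.305
Pure endowment = 12_p_x * v^12 * benefit = 0.886385 * 0.496969 * 17357 = 7645.8648
NSP = 9033.1698


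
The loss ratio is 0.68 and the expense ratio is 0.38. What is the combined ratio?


Combined ratio = loss ratio + expense ratio
= 0.68 + 0.38
= 1.06


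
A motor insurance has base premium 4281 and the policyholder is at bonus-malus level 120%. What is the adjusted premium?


adjusted = base * BM_level / 100
= 4281 * 120 / 100
= 4281 * 1.2
= 5137.2


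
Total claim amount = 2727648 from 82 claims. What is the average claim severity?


severity = total / number
= 2727648 / 82
= 33264.0


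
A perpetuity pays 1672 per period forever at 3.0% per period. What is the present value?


PV = PMT / i
= 1672 / 0.03
= 55733.3333


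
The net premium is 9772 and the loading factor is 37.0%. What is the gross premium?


Gross = net * (1 + loading)
= 9772 * (1 + 0.37)
= 9772 * 1.37
= 13387.64


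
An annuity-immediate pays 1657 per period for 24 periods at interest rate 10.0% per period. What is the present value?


PV = PMT * (1 - (1+i)^(-n)) / i
= 1657 * (1 - (1+0.1)^(-24)) / 0.1
= 1657 * (1 - 0.101526) / 0.1
= 1657 * 8.984744
= 14887.7208


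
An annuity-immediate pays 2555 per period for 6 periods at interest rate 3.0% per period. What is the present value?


PV = PMT * (1 - (1+i)^(-n)) / i
= 2555 * (1 - (1+0.03)^(-6)) / 0.03
= 2555 * (1 - 0.837484) / 0.03
= 2555 * 5.417191
= 13840.9241


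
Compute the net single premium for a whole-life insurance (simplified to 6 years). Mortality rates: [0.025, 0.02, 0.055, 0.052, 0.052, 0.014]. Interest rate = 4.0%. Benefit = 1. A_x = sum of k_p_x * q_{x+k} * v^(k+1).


v = 0.961538
Year 0: k_p_x=1.0, q=0.025, term=0.024038
Year 1: k_p_x=0.975, q=0.02, term=0.018029
Year 2: k_p_x=0.9555, q=0.055, term=0.046719
Year 3: k_p_x=0.902948, q=0.052, term=0.040136
Year 4: k_p_x=0.855994, q=0.052, term=0.036585
Year 5: k_p_x=0.811483, q=0.014, term=0.008979
A_x = 0.1745


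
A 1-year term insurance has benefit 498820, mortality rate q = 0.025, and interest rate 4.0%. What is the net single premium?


NSP = benefit * q * v
v = 1/(1+i) = 0.961538
NSP = 498820 * 0.025 * 0.961538
= 11990.8654


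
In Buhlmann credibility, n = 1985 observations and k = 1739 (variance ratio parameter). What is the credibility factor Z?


Z = n / (n + k)
= 1985 / (1985 + 1739)
= 1985 / 3724
= 0.533


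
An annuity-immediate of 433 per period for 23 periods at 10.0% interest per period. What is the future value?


FV = PMT * ((1+i)^n - 1) / i
= 433 * ((1.1)^23 - 1) / 0.1
= 433 * (8.954302 - 1) / 0.1
= 34442.1295


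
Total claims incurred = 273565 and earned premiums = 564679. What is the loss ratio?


Loss ratio = claims / premiums
= 273565 / 564679
= 0.4845


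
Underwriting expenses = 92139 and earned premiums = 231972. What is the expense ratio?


Expense ratio = expenses / premiums
= 92139 / 231972
= 0.3972


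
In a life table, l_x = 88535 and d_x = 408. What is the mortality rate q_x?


q_x = d_x / l_x
= 408 / 88535
= 0.0046


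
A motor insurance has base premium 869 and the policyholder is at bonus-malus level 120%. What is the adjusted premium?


adjusted = base * BM_level / 100
= 869 * 120 / 100
= 869 * 1.2
= 1042.8


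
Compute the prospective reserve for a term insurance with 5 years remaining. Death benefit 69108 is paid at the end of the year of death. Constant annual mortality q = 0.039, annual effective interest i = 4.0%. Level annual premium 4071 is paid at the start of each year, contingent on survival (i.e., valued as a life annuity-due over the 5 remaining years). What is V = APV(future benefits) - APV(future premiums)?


v = 1/(1+i) = 0.961538
APV(future benefits) per unit = sum_{k=0}^{4} k_p_x * q * v^(k+1) = 0.161097
APV(future benefits) = 69108 * 0.161097 = 11133.112
Life annuity-due factor ä_{x:5} = sum_{k=0}^{4} k_p_x * v^k = 4.295928
APV(future premiums) = 4071 * 4.295928 = 17488.7225
V = 11133.112 - 17488.7225
= -6355.6106


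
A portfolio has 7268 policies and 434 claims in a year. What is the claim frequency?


frequency = claims / policies
= 434 / 7268
= 0.0597


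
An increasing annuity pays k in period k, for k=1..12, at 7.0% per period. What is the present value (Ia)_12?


(Ia)_n = sum_{k=1}^{n} k * v^k, v = 1/(1+i)
v = 0.934579
Sum computed term by term:
(Ia)_12 = 45.2933


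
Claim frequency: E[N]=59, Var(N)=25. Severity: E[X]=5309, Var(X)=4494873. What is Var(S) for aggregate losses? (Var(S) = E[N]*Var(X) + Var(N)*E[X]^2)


Var(S) = E[N]*Var(X) + Var(N)*E[X]^2
= 59*4494873 + 25*5309^2
= 265197507 + 704637025
= 9.6983e+08


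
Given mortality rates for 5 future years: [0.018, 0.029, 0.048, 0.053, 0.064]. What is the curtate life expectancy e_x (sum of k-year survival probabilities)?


e_x = sum_{k=1}^{n} k_p_x
k_p_x values:
  1_p_x = 0.982
  2_p_x = 0.953522
  3_p_x = 0.907753
  4_p_x = 0.859642
  5_p_x = 0.804625
e_x = 4.5075


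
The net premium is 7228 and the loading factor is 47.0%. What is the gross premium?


Gross = net * (1 + loading)
= 7228 * (1 + 0.47)
= 7228 * 1.47
= 10625.16


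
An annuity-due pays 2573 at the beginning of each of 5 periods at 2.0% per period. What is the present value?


PV_due = PMT * (1-(1+i)^(-n))/i * (1+i)
PV_immediate = 12127.7313
PV_due = 12127.7313 * 1.02
= 12370.2859


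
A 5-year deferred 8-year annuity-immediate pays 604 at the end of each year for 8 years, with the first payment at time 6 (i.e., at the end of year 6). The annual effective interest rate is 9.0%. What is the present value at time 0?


PV at time 5 of the 8-year annuity-immediate:
a_n = 604 * (1-(1+0.09)^(-8))/0.09 = 3343.0307
Discount back 5 years to time 0:
PV = 3343.0307 * (1+0.09)^(-5)
= 3343.0307 * 0.649931
= 2172.7406


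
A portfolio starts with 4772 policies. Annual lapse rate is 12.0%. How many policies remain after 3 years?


remaining = initial * (1 - lapse)^years
= 4772 * (1 - 0.12)^3
= 4772 * 0.681472
= 3251.9844


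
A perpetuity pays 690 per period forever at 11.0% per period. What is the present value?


PV = PMT / i
= 690 / 0.11
= 6272.7273


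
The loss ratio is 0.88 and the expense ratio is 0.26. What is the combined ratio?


Combined ratio = loss ratio + expense ratio
= 0.88 + 0.26
= 1.14


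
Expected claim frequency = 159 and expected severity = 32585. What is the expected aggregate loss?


E[S] = E[N] * E[X]
= 159 * 32585
= 5.1810e+06


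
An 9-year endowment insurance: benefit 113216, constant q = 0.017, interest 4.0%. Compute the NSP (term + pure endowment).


Term component = 13434.9536
Pure endowment = 9_p_x * v^9 * benefit = 0.857002 * 0.702587 * 113216 = 68169.3909
NSP = 81604.3445


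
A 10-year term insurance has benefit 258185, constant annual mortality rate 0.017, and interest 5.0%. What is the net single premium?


NSP = benefit * sum_{k=0}^{n-1} k_p_x * q * v^(k+1)
With constant q=0.017, v=0.952381
Sum = 0.122506
NSP = 258185 * 0.122506
= 31629.3217


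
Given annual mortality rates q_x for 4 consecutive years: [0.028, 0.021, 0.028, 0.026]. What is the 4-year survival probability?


p_k = 1 - q_k for each year
Survival = product of (1 - q_k)
= 0.972 * 0.979 * 0.972 * 0.974
= 0.9009


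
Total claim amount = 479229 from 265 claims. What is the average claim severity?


severity = total / number
= 479229 / 265
= 1808.4113


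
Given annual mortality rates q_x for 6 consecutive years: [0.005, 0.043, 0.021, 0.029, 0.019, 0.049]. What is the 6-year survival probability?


p_k = 1 - q_k for each year
Survival = product of (1 - q_k)
= 0.995 * 0.957 * 0.979 * 0.971 * 0.981 * 0.951
= 0.8445


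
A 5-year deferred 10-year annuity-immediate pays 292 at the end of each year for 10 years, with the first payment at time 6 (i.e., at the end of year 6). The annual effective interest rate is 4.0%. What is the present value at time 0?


PV at time 5 of the 10-year annuity-immediate:
a_n = 292 * (1-(1+0.04)^(-10))/0.04 = 2368.3816
Discount back 5 years to time 0:
PV = 2368.3816 * (1+0.04)^(-5)
= 2368.3816 * 0.821927
= 1946.637


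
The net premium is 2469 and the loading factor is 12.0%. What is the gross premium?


Gross = net * (1 + loading)
= 2469 * (1 + 0.12)
= 2469 * 1.12
= 2765.28


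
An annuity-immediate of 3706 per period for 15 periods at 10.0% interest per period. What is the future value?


FV = PMT * ((1+i)^n - 1) / i
= 3706 * ((1.1)^15 - 1) / 0.1
= 3706 * (4.177248 - 1) / 0.1
= 117748.8172


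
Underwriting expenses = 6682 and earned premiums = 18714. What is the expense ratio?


Expense ratio = expenses / premiums
= 6682 / 18714
= 0.3571


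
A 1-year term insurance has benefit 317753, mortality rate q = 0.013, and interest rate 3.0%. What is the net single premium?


NSP = benefit * q * v
v = 1/(1+i) = 0.970874
NSP = 317753 * 0.013 * 0.970874
= 4010.4748


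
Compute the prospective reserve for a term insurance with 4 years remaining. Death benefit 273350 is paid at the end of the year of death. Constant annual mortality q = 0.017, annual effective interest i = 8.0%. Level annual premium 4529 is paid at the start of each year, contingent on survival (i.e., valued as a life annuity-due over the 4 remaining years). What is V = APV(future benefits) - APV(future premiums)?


v = 1/(1+i) = 0.925926
APV(future benefits) per unit = sum_{k=0}^{3} k_p_x * q * v^(k+1) = 0.054977
APV(future benefits) = 273350 * 0.054977 = 15027.9498
Life annuity-due factor ä_{x:4} = sum_{k=0}^{3} k_p_x * v^k = 3.492653
APV(future premiums) = 4529 * 3.492653 = 15818.2273
V = 15027.9498 - 15818.2273
= -790.2775


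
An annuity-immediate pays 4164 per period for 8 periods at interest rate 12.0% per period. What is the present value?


PV = PMT * (1 - (1+i)^(-n)) / i
= 4164 * (1 - (1+0.12)^(-8)) / 0.12
= 4164 * (1 - 0.403883) / 0.12
= 4164 * 4.96764
= 20685.252


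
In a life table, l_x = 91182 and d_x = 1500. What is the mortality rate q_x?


q_x = d_x / l_x
= 1500 / 91182
= 0.0165


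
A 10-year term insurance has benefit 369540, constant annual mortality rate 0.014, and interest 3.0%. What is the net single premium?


NSP = benefit * sum_{k=0}^{n-1} k_p_x * q * v^(k+1)
With constant q=0.014, v=0.970874
Sum = 0.112559
NSP = 369540 * 0.112559
= 41594.8859


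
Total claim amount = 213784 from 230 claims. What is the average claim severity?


severity = total / number
= 213784 / 230
= 929.4957


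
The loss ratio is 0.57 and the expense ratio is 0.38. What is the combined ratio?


Combined ratio = loss ratio + expense ratio
= 0.57 + 0.38
= 0.95


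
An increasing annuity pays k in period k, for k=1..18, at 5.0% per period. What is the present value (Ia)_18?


(Ia)_n = sum_{k=1}^{n} k * v^k, v = 1/(1+i)
v = 0.952381
Sum computed term by term:
(Ia)_18 = 95.8939


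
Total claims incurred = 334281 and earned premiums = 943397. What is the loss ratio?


Loss ratio = claims / premiums
= 334281 / 943397
= 0.3543


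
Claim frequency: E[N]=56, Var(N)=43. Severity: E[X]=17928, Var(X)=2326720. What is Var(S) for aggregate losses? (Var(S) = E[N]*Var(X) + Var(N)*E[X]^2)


Var(S) = E[N]*Var(X) + Var(N)*E[X]^2
= 56*2326720 + 43*17928^2
= 130296320 + 13820766912
= 1.3951e+10


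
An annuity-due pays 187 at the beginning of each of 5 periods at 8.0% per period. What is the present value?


PV_due = PMT * (1-(1+i)^(-n))/i * (1+i)
PV_immediate = 746.6368
PV_due = 746.6368 * 1.08
= 806.3677


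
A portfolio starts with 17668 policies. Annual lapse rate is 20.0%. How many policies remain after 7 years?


remaining = initial * (1 - lapse)^years
= 17668 * (1 - 0.2)^7
= 17668 * 0.209715
= 3705.2482


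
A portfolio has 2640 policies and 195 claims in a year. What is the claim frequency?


frequency = claims / policies
= 195 / 2640
= 0.0739


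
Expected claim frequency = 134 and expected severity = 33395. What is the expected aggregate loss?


E[S] = E[N] * E[X]
= 134 * 33395
= 4.4749e+06


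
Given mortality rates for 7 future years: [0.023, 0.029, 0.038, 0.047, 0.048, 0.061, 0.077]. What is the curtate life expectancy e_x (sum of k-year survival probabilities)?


e_x = sum_{k=1}^{n} k_p_x
k_p_x values:
  1_p_x = 0.977
  2_p_x = 0.948667
  3_p_x = 0.912618
  4_p_x = 0.869725
  5_p_x = 0.827978
  6_p_x = 0.777471
  7_p_x = 0.717606
e_x = 6.0311


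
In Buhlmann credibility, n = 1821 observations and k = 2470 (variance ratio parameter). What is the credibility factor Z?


Z = n / (n + k)
= 1821 / (1821 + 2470)
= 1821 / 4291
= 0.4244


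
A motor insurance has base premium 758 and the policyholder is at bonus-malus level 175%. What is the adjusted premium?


adjusted = base * BM_level / 100
= 758 * 175 / 100
= 758 * 1.75
= 1326.5


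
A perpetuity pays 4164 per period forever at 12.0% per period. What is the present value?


PV = PMT / i
= 4164 / 0.12
= 34700.0


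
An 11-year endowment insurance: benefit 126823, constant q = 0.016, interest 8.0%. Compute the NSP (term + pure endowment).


Term component = 13545.5977
Pure endowment = 11_p_x * v^11 * benefit = 0.837425 * 0.428883 * 126823 = 45549.4141
NSP = 59095.0117


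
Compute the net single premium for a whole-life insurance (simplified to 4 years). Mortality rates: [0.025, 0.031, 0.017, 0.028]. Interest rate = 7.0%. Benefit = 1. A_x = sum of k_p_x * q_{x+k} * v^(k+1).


v = 0.934579
Year 0: k_p_x=1.0, q=0.025, term=0.023364
Year 1: k_p_x=0.975, q=0.031, term=0.0264
Year 2: k_p_x=0.944775, q=0.017, term=0.013111
Year 3: k_p_x=0.928714, q=0.028, term=0.019838
A_x = 0.0827


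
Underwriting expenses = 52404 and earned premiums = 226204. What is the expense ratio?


Expense ratio = expenses / premiums
= 52404 / 226204
= 0.2317


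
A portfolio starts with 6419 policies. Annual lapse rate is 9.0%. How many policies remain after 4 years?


remaining = initial * (1 - lapse)^years
= 6419 * (1 - 0.09)^4
= 6419 * 0.68575
= 4401.8267


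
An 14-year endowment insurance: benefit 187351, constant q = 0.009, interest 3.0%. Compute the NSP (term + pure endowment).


Term component = 18049.7314
Pure endowment = 14_p_x * v^14 * benefit = 0.881112 * 0.661118 * 187351 = 109135.4975
NSP = 127185.2288


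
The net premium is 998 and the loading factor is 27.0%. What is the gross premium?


Gross = net * (1 + loading)
= 998 * (1 + 0.27)
= 998 * 1.27
= 1267.46


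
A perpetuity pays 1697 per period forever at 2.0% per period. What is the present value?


PV = PMT / i
= 1697 / 0.02
= 84850.0


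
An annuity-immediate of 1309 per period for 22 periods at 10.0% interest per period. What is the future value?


FV = PMT * ((1+i)^n - 1) / i
= 1309 * ((1.1)^22 - 1) / 0.1
= 1309 * (8.140275 - 1) / 0.1
= 93466.1989


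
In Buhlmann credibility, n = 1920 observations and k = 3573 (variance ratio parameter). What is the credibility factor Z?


Z = n / (n + k)
= 1920 / (1920 + 3573)
= 1920 / 5493
= 0.3495


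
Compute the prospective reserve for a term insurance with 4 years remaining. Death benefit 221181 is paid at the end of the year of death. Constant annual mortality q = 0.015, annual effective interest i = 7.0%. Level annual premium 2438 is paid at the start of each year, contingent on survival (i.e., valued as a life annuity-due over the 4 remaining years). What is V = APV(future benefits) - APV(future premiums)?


v = 1/(1+i) = 0.934579
APV(future benefits) per unit = sum_{k=0}^{3} k_p_x * q * v^(k+1) = 0.04974
APV(future benefits) = 221181 * 0.04974 = 11001.4982
Life annuity-due factor ä_{x:4} = sum_{k=0}^{3} k_p_x * v^k = 3.548106
APV(future premiums) = 2438 * 3.548106 = 8650.2813
V = 11001.4982 - 8650.2813
= 2351.2168


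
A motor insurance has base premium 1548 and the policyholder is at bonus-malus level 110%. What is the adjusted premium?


adjusted = base * BM_level / 100
= 1548 * 110 / 100
= 1548 * 1.1
= 1702.8


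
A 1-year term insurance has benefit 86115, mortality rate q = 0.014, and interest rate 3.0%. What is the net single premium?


NSP = benefit * q * v
v = 1/(1+i) = 0.970874
NSP = 86115 * 0.014 * 0.970874
= 1170.4951


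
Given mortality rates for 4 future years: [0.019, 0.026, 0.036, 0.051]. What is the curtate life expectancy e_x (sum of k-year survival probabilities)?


e_x = sum_{k=1}^{n} k_p_x
k_p_x values:
  1_p_x = 0.981
  2_p_x = 0.955494
  3_p_x = 0.921096
  4_p_x = 0.87412
e_x = 3.7317


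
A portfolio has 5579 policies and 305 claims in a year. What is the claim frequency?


frequency = claims / policies
= 305 / 5579
= 0.0547


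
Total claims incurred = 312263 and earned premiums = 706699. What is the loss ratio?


Loss ratio = claims / premiums
= 312263 / 706699
= 0.4419


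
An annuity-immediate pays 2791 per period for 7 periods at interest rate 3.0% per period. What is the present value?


PV = PMT * (1 - (1+i)^(-n)) / i
= 2791 * (1 - (1+0.03)^(-7)) / 0.03
= 2791 * (1 - 0.813092) / 0.03
= 2791 * 6.230283
= 17388.7197


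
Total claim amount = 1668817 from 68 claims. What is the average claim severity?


severity = total / number
= 1668817 / 68
= 24541.4265


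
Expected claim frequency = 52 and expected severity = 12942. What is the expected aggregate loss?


E[S] = E[N] * E[X]
= 52 * 12942
= 672984


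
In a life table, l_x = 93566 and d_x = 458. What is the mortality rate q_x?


q_x = d_x / l_x
= 458 / 93566
= 0.0049


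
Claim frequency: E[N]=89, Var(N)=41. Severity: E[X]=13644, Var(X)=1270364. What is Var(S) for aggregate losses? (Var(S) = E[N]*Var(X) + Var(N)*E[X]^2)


Var(S) = E[N]*Var(X) + Var(N)*E[X]^2
= 89*1270364 + 41*13644^2
= 113062396 + 7632508176
= 7.7456e+09


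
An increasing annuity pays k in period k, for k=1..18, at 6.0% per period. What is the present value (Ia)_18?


(Ia)_n = sum_{k=1}^{n} k * v^k, v = 1/(1+i)
v = 0.943396
Sum computed term by term:
(Ia)_18 = 86.1845


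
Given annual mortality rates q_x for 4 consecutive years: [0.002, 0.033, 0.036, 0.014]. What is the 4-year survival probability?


p_k = 1 - q_k for each year
Survival = product of (1 - q_k)
= 0.998 * 0.967 * 0.964 * 0.986
= 0.9173


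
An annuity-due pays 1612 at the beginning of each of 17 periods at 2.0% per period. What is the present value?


PV_due = PMT * (1-(1+i)^(-n))/i * (1+i)
PV_immediate = 23038.4975
PV_due = 23038.4975 * 1.02
= 23499.2674


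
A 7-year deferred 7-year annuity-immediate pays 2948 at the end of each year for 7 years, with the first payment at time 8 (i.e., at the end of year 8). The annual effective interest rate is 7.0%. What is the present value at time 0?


PV at time 7 of the 7-year annuity-immediate:
a_n = 2948 * (1-(1+0.07)^(-7))/0.07 = 15887.6252
Discount back 7 years to time 0:
PV = 15887.6252 * (1+0.07)^(-7)
= 15887.6252 * 0.62275
= 9894.0145


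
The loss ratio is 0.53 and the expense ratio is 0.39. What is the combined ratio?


Combined ratio = loss ratio + expense ratio
= 0.53 + 0.39
= 0.92


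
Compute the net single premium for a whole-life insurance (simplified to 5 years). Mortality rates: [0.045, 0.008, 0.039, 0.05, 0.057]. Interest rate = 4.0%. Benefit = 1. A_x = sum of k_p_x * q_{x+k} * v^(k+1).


v = 0.961538
Year 0: k_p_x=1.0, q=0.045, term=0.043269
Year 1: k_p_x=0.955, q=0.008, term=0.007064
Year 2: k_p_x=0.94736, q=0.039, term=0.032846
Year 3: k_p_x=0.910413, q=0.05, term=0.038911
Year 4: k_p_x=0.864892, q=0.057, term=0.04052
A_x = 0.1626


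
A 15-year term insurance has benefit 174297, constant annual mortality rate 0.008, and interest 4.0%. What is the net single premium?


NSP = benefit * sum_{k=0}^{n-1} k_p_x * q * v^(k+1)
With constant q=0.008, v=0.961538
Sum = 0.084627
NSP = 174297 * 0.084627
= 14750.237


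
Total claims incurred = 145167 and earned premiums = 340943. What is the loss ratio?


Loss ratio = claims / premiums
= 145167 / 340943
= 0.4258


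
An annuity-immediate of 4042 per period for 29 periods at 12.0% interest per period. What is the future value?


FV = PMT * ((1+i)^n - 1) / i
= 4042 * ((1.12)^29 - 1) / 0.12
= 4042 * (26.74993 - 1) / 0.12
= 867343.4912


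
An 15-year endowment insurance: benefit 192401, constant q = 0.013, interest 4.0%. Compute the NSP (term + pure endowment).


Term component = 25658.3362
Pure endowment = 15_p_x * v^15 * benefit = 0.821783 * 0.555265 * 192401 = 87793.9371
NSP = 113452.2733


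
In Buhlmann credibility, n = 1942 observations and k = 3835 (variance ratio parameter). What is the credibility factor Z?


Z = n / (n + k)
= 1942 / (1942 + 3835)
= 1942 / 5777
= 0.3362


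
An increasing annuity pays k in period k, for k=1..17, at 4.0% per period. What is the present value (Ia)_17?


(Ia)_n = sum_{k=1}^{n} k * v^k, v = 1/(1+i)
v = 0.961538
Sum computed term by term:
(Ia)_17 = 98.1238


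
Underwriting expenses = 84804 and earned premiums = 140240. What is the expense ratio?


Expense ratio = expenses / premiums
= 84804 / 140240
= 0.6047


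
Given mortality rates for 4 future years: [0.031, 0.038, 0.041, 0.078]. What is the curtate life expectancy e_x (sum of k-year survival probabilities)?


e_x = sum_{k=1}^{n} k_p_x
k_p_x values:
  1_p_x = 0.969
  2_p_x = 0.932178
  3_p_x = 0.893959
  4_p_x = 0.82423
e_x = 3.6194


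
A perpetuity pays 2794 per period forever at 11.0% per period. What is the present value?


PV = PMT / i
= 2794 / 0.11
= 25400.0


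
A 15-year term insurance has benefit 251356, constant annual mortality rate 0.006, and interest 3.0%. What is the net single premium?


NSP = benefit * sum_{k=0}^{n-1} k_p_x * q * v^(k+1)
With constant q=0.006, v=0.970874
Sum = 0.068924
NSP = 251356 * 0.068924
= 17324.35


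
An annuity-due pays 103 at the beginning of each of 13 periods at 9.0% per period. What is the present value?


PV_due = PMT * (1-(1+i)^(-n))/i * (1+i)
PV_immediate = 771.1511
PV_due = 771.1511 * 1.09
= 840.5547


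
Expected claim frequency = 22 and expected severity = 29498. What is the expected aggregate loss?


E[S] = E[N] * E[X]
= 22 * 29498
= 648956


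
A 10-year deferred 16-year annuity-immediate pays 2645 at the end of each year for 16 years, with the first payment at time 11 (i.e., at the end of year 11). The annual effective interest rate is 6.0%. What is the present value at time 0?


PV at time 10 of the 16-year annuity-immediate:
a_n = 2645 * (1-(1+0.06)^(-16))/0.06 = 26730.093
Discount back 10 years to time 0:
PV = 26730.093 * (1+0.06)^(-10)
= 26730.093 * 0.558395
= 14925.9443


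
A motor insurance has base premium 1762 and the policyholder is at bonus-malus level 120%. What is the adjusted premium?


adjusted = base * BM_level / 100
= 1762 * 120 / 100
= 1762 * 1.2
= 2114.4


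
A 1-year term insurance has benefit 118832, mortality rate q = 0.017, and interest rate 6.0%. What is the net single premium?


NSP = benefit * q * v
v = 1/(1+i) = 0.943396
NSP = 118832 * 0.017 * 0.943396
= 1905.7962


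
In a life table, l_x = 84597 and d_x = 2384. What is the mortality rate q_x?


q_x = d_x / l_x
= 2384 / 84597
= 0.0282


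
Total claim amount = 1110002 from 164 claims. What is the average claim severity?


severity = total / number
= 1110002 / 164
= 6768.3049


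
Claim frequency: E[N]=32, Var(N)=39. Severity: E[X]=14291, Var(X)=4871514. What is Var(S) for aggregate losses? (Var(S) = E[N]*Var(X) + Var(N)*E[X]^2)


Var(S) = E[N]*Var(X) + Var(N)*E[X]^2
= 32*4871514 + 39*14291^2
= 155888448 + 7965074559
= 8.1210e+09


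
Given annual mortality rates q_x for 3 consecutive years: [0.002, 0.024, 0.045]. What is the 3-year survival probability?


p_k = 1 - q_k for each year
Survival = product of (1 - q_k)
= 0.998 * 0.976 * 0.955
= 0.9302


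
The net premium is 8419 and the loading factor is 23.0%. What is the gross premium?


Gross = net * (1 + loading)
= 8419 * (1 + 0.23)
= 8419 * 1.23
= 10355.37


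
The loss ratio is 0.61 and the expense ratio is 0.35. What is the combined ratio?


Combined ratio = loss ratio + expense ratio
= 0.61 + 0.35
= 0.96


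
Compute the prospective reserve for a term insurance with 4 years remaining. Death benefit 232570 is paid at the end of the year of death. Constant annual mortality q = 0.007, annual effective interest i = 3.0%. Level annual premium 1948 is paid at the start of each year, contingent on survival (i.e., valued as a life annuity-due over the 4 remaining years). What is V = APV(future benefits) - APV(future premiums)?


v = 1/(1+i) = 0.970874
APV(future benefits) per unit = sum_{k=0}^{3} k_p_x * q * v^(k+1) = 0.025754
APV(future benefits) = 232570 * 0.025754 = 5989.7092
Life annuity-due factor ä_{x:4} = sum_{k=0}^{3} k_p_x * v^k = 3.789581
APV(future premiums) = 1948 * 3.789581 = 7382.1044
V = 5989.7092 - 7382.1044
= -1392.3952


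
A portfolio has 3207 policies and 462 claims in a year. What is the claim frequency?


frequency = claims / policies
= 462 / 3207
= 0.1441


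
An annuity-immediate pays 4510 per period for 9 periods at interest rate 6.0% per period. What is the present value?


PV = PMT * (1 - (1+i)^(-n)) / i
= 4510 * (1 - (1+0.06)^(-9)) / 0.06
= 4510 * (1 - 0.591898) / 0.06
= 4510 * 6.801692
= 30675.6322


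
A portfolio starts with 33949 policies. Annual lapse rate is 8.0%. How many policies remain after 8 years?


remaining = initial * (1 - lapse)^years
= 33949 * (1 - 0.08)^8
= 33949 * 0.513219
= 17423.2675


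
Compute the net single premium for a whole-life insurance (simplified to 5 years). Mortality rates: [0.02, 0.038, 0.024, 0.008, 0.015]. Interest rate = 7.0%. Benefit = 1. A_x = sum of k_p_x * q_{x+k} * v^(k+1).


v = 0.934579
Year 0: k_p_x=1.0, q=0.02, term=0.018692
Year 1: k_p_x=0.98, q=0.038, term=0.032527
Year 2: k_p_x=0.94276, q=0.024, term=0.01847
Year 3: k_p_x=0.920134, q=0.008, term=0.005616
Year 4: k_p_x=0.912773, q=0.015, term=0.009762
A_x = 0.0851


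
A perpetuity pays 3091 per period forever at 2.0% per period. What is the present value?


PV = PMT / i
= 3091 / 0.02
= 154550.0


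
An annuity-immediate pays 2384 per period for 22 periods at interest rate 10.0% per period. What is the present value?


PV = PMT * (1 - (1+i)^(-n)) / i
= 2384 * (1 - (1+0.1)^(-22)) / 0.1
= 2384 * (1 - 0.122846) / 0.1
= 2384 * 8.77154
= 20911.352


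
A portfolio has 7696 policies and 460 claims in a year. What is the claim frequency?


frequency = claims / policies
= 460 / 7696
= 0.0598


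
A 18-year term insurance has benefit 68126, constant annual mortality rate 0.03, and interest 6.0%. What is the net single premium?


NSP = benefit * sum_{k=0}^{n-1} k_p_x * q * v^(k+1)
With constant q=0.03, v=0.943396
Sum = 0.265839
NSP = 68126 * 0.265839
= 18110.5787


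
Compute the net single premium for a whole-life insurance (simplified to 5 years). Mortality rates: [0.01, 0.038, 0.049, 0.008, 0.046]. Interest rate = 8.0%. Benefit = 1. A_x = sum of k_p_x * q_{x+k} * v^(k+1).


v = 0.925926
Year 0: k_p_x=1.0, q=0.01, term=0.009259
Year 1: k_p_x=0.99, q=0.038, term=0.032253
Year 2: k_p_x=0.95238, q=0.049, term=0.037045
Year 3: k_p_x=0.905713, q=0.008, term=0.005326
Year 4: k_p_x=0.898468, q=0.046, term=0.028128
A_x = 0.112


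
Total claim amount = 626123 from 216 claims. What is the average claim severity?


severity = total / number
= 626123 / 216
= 2898.7176


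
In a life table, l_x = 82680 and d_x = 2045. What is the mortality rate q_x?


q_x = d_x / l_x
= 2045 / 82680
= 0.0247


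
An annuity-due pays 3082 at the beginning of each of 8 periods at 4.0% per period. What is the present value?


PV_due = PMT * (1-(1+i)^(-n))/i * (1+i)
PV_immediate = 20750.3197
PV_due = 20750.3197 * 1.04
= 21580.3325


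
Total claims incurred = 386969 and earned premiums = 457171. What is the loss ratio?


Loss ratio = claims / premiums
= 386969 / 457171
= 0.8464


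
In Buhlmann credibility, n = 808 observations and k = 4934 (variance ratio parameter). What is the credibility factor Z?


Z = n / (n + k)
= 808 / (808 + 4934)
= 808 / 5742
= 0.1407


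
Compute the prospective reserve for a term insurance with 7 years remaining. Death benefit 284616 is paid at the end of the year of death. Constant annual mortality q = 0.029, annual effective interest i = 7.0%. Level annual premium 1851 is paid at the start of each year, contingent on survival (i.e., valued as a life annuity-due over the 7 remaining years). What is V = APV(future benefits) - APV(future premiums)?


v = 1/(1+i) = 0.934579
APV(future benefits) per unit = sum_{k=0}^{6} k_p_x * q * v^(k+1) = 0.144469
APV(future benefits) = 284616 * 0.144469 = 41118.1251
Life annuity-due factor ä_{x:7} = sum_{k=0}^{6} k_p_x * v^k = 5.3304
APV(future premiums) = 1851 * 5.3304 = 9866.5698
V = 41118.1251 - 9866.5698
= 31251.5553


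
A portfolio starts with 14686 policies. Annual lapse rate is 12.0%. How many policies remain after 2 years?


remaining = initial * (1 - lapse)^years
= 14686 * (1 - 0.12)^2
= 14686 * 0.7744
= 11372.8384


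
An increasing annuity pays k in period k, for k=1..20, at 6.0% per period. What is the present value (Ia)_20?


(Ia)_n = sum_{k=1}^{n} k * v^k, v = 1/(1+i)
v = 0.943396
Sum computed term by term:
(Ia)_20 = 98.7004


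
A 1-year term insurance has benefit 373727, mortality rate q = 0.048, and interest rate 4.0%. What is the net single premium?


NSP = benefit * q * v
v = 1/(1+i) = 0.961538
NSP = 373727 * 0.048 * 0.961538
= 17248.9385


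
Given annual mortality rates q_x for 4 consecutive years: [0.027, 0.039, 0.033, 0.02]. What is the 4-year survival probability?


p_k = 1 - q_k for each year
Survival = product of (1 - q_k)
= 0.973 * 0.961 * 0.967 * 0.98
= 0.8861


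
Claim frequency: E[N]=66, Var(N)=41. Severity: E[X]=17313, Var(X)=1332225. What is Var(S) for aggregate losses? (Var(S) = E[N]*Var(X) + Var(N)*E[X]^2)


Var(S) = E[N]*Var(X) + Var(N)*E[X]^2
= 66*1332225 + 41*17313^2
= 87926850 + 12289338729
= 1.2377e+10


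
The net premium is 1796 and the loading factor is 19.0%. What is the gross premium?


Gross = net * (1 + loading)
= 1796 * (1 + 0.19)
= 1796 * 1.19
= 2137.24


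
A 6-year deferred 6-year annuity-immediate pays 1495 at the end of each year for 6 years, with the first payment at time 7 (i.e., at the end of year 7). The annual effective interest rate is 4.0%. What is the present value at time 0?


PV at time 6 of the 6-year annuity-immediate:
a_n = 1495 * (1-(1+0.04)^(-6))/0.04 = 7836.9946
Discount back 6 years to time 0:
PV = 7836.9946 * (1+0.04)^(-6)
= 7836.9946 * 0.790315
= 6193.6907


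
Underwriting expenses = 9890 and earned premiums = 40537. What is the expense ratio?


Expense ratio = expenses / premiums
= 9890 / 40537
= 0.244


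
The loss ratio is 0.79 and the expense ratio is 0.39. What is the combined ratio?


Combined ratio = loss ratio + expense ratio
= 0.79 + 0.39
= 1.18


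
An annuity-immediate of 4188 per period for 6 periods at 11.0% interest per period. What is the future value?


FV = PMT * ((1+i)^n - 1) / i
= 4188 * ((1.11)^6 - 1) / 0.11
= 4188 * (1.870415 - 1) / 0.11
= 33139.0559


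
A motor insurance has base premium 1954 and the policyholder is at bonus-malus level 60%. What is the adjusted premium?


adjusted = base * BM_level / 100
= 1954 * 60 / 100
= 1954 * 0.6
= 1172.4


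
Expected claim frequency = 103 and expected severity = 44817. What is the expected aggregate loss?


E[S] = E[N] * E[X]
= 103 * 44817
= 4.6162e+06


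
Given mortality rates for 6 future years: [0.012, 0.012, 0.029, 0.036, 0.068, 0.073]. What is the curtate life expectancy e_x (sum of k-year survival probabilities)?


e_x = sum_{k=1}^{n} k_p_x
k_p_x values:
  1_p_x = 0.988
  2_p_x = 0.976144
  3_p_x = 0.947836
  4_p_x = 0.913714
  5_p_x = 0.851581
  6_p_x = 0.789416
e_x = 5.4667


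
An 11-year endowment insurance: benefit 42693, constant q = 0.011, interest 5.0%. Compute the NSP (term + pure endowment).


Term component = 3713.1126
Pure endowment = 11_p_x * v^11 * benefit = 0.88544 * 0.584679 * 42693 = 22102.1026
NSP = 25815.2153


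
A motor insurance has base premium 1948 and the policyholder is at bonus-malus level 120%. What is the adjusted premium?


adjusted = base * BM_level / 100
= 1948 * 120 / 100
= 1948 * 1.2
= 2337.6


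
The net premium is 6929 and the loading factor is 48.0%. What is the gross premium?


Gross = net * (1 + loading)
= 6929 * (1 + 0.48)
= 6929 * 1.48
= 10254.92


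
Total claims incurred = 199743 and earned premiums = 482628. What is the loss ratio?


Loss ratio = claims / premiums
= 199743 / 482628
= 0.4139


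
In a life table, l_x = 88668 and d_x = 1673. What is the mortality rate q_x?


q_x = d_x / l_x
= 1673 / 88668
= 0.0189


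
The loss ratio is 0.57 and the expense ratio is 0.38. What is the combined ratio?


Combined ratio = loss ratio + expense ratio
= 0.57 + 0.38
= 0.95


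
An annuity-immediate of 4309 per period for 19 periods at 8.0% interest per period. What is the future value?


FV = PMT * ((1+i)^n - 1) / i
= 4309 * ((1.08)^19 - 1) / 0.08
= 4309 * (4.315701 - 1) / 0.08
= 178591.9483


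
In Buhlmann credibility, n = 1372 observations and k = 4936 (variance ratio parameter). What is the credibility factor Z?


Z = n / (n + k)
= 1372 / (1372 + 4936)
= 1372 / 6308
= 0.2175


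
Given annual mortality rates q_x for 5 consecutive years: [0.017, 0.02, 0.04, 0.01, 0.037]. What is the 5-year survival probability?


p_k = 1 - q_k for each year
Survival = product of (1 - q_k)
= 0.983 * 0.98 * 0.96 * 0.99 * 0.963
= 0.8817


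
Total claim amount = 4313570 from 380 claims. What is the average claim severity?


severity = total / number
= 4313570 / 380
= 11351.5


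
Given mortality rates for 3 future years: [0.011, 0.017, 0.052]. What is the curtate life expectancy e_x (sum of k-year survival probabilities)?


e_x = sum_{k=1}^{n} k_p_x
k_p_x values:
  1_p_x = 0.989
  2_p_x = 0.972187
  3_p_x = 0.921633
e_x = 2.8828


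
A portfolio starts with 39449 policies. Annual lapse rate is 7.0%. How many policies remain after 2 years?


remaining = initial * (1 - lapse)^years
= 39449 * (1 - 0.07)^2
= 39449 * 0.8649
= 34119.4401


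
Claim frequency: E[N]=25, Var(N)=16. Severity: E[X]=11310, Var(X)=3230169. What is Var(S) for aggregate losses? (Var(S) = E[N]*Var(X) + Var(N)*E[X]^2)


Var(S) = E[N]*Var(X) + Var(N)*E[X]^2
= 25*3230169 + 16*11310^2
= 80754225 + 2046657600
= 2.1274e+09


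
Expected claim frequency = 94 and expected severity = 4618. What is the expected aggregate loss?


E[S] = E[N] * E[X]
= 94 * 4618
= 434092


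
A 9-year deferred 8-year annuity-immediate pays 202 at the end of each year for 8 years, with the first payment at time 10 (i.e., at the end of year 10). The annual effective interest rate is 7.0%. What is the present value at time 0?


PV at time 9 of the 8-year annuity-immediate:
a_n = 202 * (1-(1+0.07)^(-8))/0.07 = 1206.2023
Discount back 9 years to time 0:
PV = 1206.2023 * (1+0.07)^(-9)
= 1206.2023 * 0.543934
= 656.0941
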